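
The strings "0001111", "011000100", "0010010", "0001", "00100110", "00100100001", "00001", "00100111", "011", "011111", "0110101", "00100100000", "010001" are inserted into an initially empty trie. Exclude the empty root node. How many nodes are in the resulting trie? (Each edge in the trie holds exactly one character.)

40

Trace insertions, counting only characters that open a new branch:
  "0001111" → 7 new (0, 0, 0, 1, 1, 1, 1)
  "011000100" → prefix "0" already present; 8 new (1, 1, 0, 0, 0, 1, 0, 0)
  "0010010" → prefix "00" already present; 5 new (1, 0, 0, 1, 0)
  "0001" → prefix "0001" already present; 0 new (none)
  "00100110" → prefix "001001" already present; 2 new (1, 0)
  "00100100001" → prefix "0010010" already present; 4 new (0, 0, 0, 1)
  "00001" → prefix "000" already present; 2 new (0, 1)
  "00100111" → prefix "0010011" already present; 1 new (1)
  "011" → prefix "011" already present; 0 new (none)
  "011111" → prefix "011" already present; 3 new (1, 1, 1)
  "0110101" → prefix "0110" already present; 3 new (1, 0, 1)
  "00100100000" → prefix "0010010000" already present; 1 new (0)
  "010001" → prefix "01" already present; 4 new (0, 0, 0, 1)
Total nodes = 7 + 8 + 5 + 0 + 2 + 4 + 2 + 1 + 0 + 3 + 3 + 1 + 4 = 40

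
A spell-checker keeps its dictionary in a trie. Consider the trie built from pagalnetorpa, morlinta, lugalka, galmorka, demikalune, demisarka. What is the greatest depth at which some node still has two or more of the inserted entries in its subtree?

4

Look for the deepest trie node that still has at least two words in its subtree.
"demikalune" and "demisarka" agree on "demi" (4 characters) before diverging; nothing deeper is shared.
Longest shared-prefix length: 4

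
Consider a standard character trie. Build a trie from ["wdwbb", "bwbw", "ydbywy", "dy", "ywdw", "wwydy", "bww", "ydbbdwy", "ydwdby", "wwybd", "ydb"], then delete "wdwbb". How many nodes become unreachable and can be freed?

4

A node on "wdwbb"'s path can go only if nothing else ends at it or branches off below it.
The suffix "dwbb" (4 nodes) is used only by "wdwbb"; the node for "w" still has the child "w", so pruning stops there.
Nodes removed: 4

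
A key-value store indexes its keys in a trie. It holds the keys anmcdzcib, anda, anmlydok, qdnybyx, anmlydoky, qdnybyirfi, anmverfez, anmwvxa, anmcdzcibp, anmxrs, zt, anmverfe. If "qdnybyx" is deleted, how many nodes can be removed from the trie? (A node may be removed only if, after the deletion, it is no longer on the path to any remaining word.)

1

After clearing the end-marker at "qdnybyx", prune upward until reaching a node still needed by another word.
The suffix "x" (1 node) is used only by "qdnybyx"; the node for "qdnyby" still has the child "i", so pruning stops there.
Nodes removed: 1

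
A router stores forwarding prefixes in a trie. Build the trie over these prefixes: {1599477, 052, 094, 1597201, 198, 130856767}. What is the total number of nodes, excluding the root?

For each word, the new-node count is its length minus the longest prefix already in the trie:
  "1599477" → 7 new (1, 5, 9, 9, 4, 7, 7)
  "052" → 3 new (0, 5, 2)
  "094" → prefix "0" already present; 2 new (9, 4)
  "1597201" → prefix "159" already present; 4 new (7, 2, 0, 1)
  "198" → prefix "1" already present; 2 new (9, 8)
  "130856767" → prefix "1" already present; 8 new (3, 0, 8, 5, 6, 7, 6, 7)
Total nodes = 7 + 3 + 2 + 4 + 2 + 8 = 26

26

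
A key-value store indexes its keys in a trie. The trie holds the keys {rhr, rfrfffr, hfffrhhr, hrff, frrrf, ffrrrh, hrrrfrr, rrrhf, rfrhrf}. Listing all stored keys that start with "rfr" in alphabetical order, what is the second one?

DFS of the "rfr" subtree visits, in order: "rfrfffr", "rfrhrf"
The 2nd is rfrhrf.

rfrhrf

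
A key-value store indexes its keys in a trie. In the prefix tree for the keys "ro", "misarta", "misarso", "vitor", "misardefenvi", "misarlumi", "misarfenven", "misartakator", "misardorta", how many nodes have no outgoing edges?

Leaves are exactly the stored words that no other stored word extends.
Those words: "misardefenvi", "misardorta", "misarfenven", "misarlumi", "misarso", "misartakator", "ro", "vitor"
Leaf count: 8

8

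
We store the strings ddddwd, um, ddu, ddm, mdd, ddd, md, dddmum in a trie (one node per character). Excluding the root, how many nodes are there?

16

Count nodes per top-level branch (shared prefixes stored once):
  'd'-branch (ddd, ddddwd, dddmum, ddm, ddu): 11 nodes
  'm'-branch (md, mdd): 3 nodes
  'u'-branch (um): 2 nodes
Sum: 16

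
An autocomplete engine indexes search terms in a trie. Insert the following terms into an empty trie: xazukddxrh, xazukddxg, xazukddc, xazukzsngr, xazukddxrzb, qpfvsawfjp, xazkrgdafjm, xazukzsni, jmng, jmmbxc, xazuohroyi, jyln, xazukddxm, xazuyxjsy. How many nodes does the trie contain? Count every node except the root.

For each word, the new-node count is its length minus the longest prefix already in the trie:
  "xazukddxrh" → 10 new (x, a, z, u, k, d, d, x, r, h)
  "xazukddxg" → prefix "xazukddx" already present; 1 new (g)
  "xazukddc" → prefix "xazukdd" already present; 1 new (c)
  "xazukzsngr" → prefix "xazuk" already present; 5 new (z, s, n, g, r)
  "xazukddxrzb" → prefix "xazukddxr" already present; 2 new (z, b)
  "qpfvsawfjp" → 10 new (q, p, f, v, s, a, w, f, j, p)
  "xazkrgdafjm" → prefix "xaz" already present; 8 new (k, r, g, d, a, f, j, m)
  "xazukzsni" → prefix "xazukzsn" already present; 1 new (i)
  "jmng" → 4 new (j, m, n, g)
  "jmmbxc" → prefix "jm" already present; 4 new (m, b, x, c)
  "xazuohroyi" → prefix "xazu" already present; 6 new (o, h, r, o, y, i)
  "jyln" → prefix "j" already present; 3 new (y, l, n)
  "xazukddxm" → prefix "xazukddx" already present; 1 new (m)
  "xazuyxjsy" → prefix "xazu" already present; 5 new (y, x, j, s, y)
Total nodes = 10 + 1 + 1 + 5 + 2 + 10 + 8 + 1 + 4 + 4 + 6 + 3 + 1 + 5 = 61

61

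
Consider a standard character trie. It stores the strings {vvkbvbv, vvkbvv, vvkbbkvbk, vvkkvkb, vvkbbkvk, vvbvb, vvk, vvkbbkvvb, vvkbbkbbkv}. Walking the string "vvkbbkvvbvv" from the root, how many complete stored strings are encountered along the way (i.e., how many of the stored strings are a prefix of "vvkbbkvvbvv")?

2

Walk "vvkbbkvvbvv" from the root; an end-of-word marker is hit whenever a stored word is a prefix of "vvkbbkvvbvv".
Prefixes of the query that are stored words: "vvk", "vvkbbkvvb"
Count: 2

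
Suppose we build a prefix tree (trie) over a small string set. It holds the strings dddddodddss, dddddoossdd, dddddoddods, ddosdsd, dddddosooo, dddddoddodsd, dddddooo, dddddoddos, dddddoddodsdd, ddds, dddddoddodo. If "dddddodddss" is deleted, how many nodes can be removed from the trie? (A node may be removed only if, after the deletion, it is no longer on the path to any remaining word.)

Walk "dddddodddss" from the leaf back toward the root, removing each node that no remaining word uses.
The suffix "dss" (3 nodes) is used only by "dddddodddss"; the node for "dddddodd" still has the child "o", so pruning stops there.
Nodes removed: 3

3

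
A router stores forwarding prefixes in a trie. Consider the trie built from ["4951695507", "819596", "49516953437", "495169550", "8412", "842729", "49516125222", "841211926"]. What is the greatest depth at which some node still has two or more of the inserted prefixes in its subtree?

9

Equivalently: take the maximum, over all pairs, of their longest common prefix length.
"495169550" and "4951695507" agree on "495169550" (9 characters) before diverging; nothing deeper is shared.
Longest shared-prefix length: 9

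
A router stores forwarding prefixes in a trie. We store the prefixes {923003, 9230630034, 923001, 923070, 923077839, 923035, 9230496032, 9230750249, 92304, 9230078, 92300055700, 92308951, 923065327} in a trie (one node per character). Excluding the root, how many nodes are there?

Trace insertions, counting only characters that open a new branch:
  "923003" → 6 new (9, 2, 3, 0, 0, 3)
  "9230630034" → prefix "9230" already present; 6 new (6, 3, 0, 0, 3, 4)
  "923001" → prefix "92300" already present; 1 new (1)
  "923070" → prefix "9230" already present; 2 new (7, 0)
  "923077839" → prefix "92307" already present; 4 new (7, 8, 3, 9)
  "923035" → prefix "9230" already present; 2 new (3, 5)
  "9230496032" → prefix "9230" already present; 6 new (4, 9, 6, 0, 3, 2)
  "9230750249" → prefix "92307" already present; 5 new (5, 0, 2, 4, 9)
  "92304" → prefix "92304" already present; 0 new (none)
  "9230078" → prefix "92300" already present; 2 new (7, 8)
  "92300055700" → prefix "92300" already present; 6 new (0, 5, 5, 7, 0, 0)
  "92308951" → prefix "9230" already present; 4 new (8, 9, 5, 1)
  "923065327" → prefix "92306" already present; 4 new (5, 3, 2, 7)
Total nodes = 6 + 6 + 1 + 2 + 4 + 2 + 6 + 5 + 0 + 2 + 6 + 4 + 4 = 48

48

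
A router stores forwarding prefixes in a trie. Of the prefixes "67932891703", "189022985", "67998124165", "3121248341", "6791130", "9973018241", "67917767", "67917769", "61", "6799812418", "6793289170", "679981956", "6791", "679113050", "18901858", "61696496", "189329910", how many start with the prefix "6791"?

Walk to "6791"; the words in its subtree are exactly those with that prefix.
Words under "6791": 6791, 6791130, 679113050, 67917767, 67917769
Count: 5

5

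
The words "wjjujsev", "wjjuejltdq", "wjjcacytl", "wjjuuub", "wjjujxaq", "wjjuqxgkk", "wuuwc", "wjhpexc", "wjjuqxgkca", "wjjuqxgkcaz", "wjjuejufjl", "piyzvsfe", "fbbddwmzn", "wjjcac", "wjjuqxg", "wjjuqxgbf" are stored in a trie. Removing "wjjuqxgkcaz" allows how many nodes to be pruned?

1

A node on "wjjuqxgkcaz"'s path can go only if nothing else ends at it or branches off below it.
The suffix "z" (1 node) is used only by "wjjuqxgkcaz"; "wjjuqxgkca" is itself a stored word, so pruning stops there.
Nodes removed: 1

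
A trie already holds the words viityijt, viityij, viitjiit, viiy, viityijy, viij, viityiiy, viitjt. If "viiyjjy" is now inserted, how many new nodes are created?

3

Walking "viiyjjy" from the root, the first 4 characters ("viiy") follow existing edges; "j" is the first miss.
New nodes needed: |"viiyjjy"| − 4 = 7 − 4 = 3.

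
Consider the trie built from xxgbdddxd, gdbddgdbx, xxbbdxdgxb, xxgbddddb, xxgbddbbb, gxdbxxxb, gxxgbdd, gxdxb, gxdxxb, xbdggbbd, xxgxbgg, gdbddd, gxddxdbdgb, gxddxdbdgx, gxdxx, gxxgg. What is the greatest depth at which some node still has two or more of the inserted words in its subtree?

9

The deepest shared node is where two words last agree before diverging.
"gxddxdbdgb" and "gxddxdbdgx" agree on "gxddxdbdg" (9 characters) before diverging; nothing deeper is shared.
Longest shared-prefix length: 9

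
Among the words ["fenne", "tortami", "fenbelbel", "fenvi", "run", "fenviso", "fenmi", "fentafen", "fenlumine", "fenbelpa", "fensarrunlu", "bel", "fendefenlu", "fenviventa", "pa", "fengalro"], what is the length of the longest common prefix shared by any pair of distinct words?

6

Equivalently: take the maximum, over all pairs, of their longest common prefix length.
e.g. "fenbelbel" and "fenbelpa" share the prefix "fenbel" of length 6; no pair shares a longer one.
Longest shared-prefix length: 6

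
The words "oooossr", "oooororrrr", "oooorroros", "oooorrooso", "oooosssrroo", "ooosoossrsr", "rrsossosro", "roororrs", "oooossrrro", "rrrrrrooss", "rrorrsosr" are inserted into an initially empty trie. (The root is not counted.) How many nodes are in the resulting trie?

69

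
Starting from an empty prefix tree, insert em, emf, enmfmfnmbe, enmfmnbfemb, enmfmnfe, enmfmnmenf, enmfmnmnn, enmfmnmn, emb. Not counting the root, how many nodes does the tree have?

27

Trace insertions, counting only characters that open a new branch:
  "em" → 2 new (e, m)
  "emf" → prefix "em" already present; 1 new (f)
  "enmfmfnmbe" → prefix "e" already present; 9 new (n, m, f, m, f, n, m, b, e)
  "enmfmnbfemb" → prefix "enmfm" already present; 6 new (n, b, f, e, m, b)
  "enmfmnfe" → prefix "enmfmn" already present; 2 new (f, e)
  "enmfmnmenf" → prefix "enmfmn" already present; 4 new (m, e, n, f)
  "enmfmnmnn" → prefix "enmfmnm" already present; 2 new (n, n)
  "enmfmnmn" → prefix "enmfmnmn" already present; 0 new (none)
  "emb" → prefix "em" already present; 1 new (b)
Total nodes = 2 + 1 + 9 + 6 + 2 + 4 + 2 + 0 + 1 = 27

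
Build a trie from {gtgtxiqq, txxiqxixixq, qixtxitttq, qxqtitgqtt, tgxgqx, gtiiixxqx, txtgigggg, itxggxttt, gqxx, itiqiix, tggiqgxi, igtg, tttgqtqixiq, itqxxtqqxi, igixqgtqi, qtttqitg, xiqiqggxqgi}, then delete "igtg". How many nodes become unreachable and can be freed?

A node on "igtg"'s path can go only if nothing else ends at it or branches off below it.
The suffix "tg" (2 nodes) is used only by "igtg"; the node for "ig" still has the child "i", so pruning stops there.
Nodes removed: 2

2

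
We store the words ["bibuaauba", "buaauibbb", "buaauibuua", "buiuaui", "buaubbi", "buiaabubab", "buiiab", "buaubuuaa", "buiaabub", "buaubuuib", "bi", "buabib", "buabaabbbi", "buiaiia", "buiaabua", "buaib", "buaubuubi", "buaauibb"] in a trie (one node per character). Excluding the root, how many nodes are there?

Trace insertions, counting only characters that open a new branch:
  "bibuaauba" → 9 new (b, i, b, u, a, a, u, b, a)
  "buaauibbb" → prefix "b" already present; 8 new (u, a, a, u, i, b, b, b)
  "buaauibuua" → prefix "buaauib" already present; 3 new (u, u, a)
  "buiuaui" → prefix "bu" already present; 5 new (i, u, a, u, i)
  "buaubbi" → prefix "bua" already present; 4 new (u, b, b, i)
  "buiaabubab" → prefix "bui" already present; 7 new (a, a, b, u, b, a, b)
  "buiiab" → prefix "bui" already present; 3 new (i, a, b)
  "buaubuuaa" → prefix "buaub" already present; 4 new (u, u, a, a)
  "buiaabub" → prefix "buiaabub" already present; 0 new (none)
  "buaubuuib" → prefix "buaubuu" already present; 2 new (i, b)
  "bi" → prefix "bi" already present; 0 new (none)
  "buabib" → prefix "bua" already present; 3 new (b, i, b)
  "buabaabbbi" → prefix "buab" already present; 6 new (a, a, b, b, b, i)
  "buiaiia" → prefix "buia" already present; 3 new (i, i, a)
  "buiaabua" → prefix "buiaabu" already present; 1 new (a)
  "buaib" → prefix "bua" already present; 2 new (i, b)
  "buaubuubi" → prefix "buaubuu" already present; 2 new (b, i)
  "buaauibb" → prefix "buaauibb" already present; 0 new (none)
Total nodes = 9 + 8 + 3 + 5 + 4 + 7 + 3 + 4 + 0 + 2 + 0 + 3 + 6 + 3 + 1 + 2 + 2 + 0 = 62

62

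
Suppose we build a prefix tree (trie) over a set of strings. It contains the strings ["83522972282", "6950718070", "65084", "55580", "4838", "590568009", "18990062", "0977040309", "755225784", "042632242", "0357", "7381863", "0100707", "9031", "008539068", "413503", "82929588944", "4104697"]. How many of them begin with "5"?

2

Walk to "5"; the words in its subtree are exactly those with that prefix.
Matches: "55580", "590568009"
Count: 2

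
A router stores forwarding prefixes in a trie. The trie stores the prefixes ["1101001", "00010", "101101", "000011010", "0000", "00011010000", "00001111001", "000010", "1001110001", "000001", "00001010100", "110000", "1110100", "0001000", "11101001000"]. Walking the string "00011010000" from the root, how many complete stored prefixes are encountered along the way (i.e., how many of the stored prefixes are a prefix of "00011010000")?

1

Check each prefix of "00011010000" against the stored set — each match is an end-marker on the path.
Prefixes of the query that are stored words: "00011010000"
Count: 1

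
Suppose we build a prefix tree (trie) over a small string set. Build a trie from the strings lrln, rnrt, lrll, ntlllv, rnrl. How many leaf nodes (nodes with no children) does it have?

5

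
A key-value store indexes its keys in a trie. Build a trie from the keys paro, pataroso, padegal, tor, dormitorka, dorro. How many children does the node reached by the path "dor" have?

2

The children of the "dor" node are the distinct next characters among strings starting with "dor".
Distinct next characters after "dor": m, r.
That node has 2 child edges.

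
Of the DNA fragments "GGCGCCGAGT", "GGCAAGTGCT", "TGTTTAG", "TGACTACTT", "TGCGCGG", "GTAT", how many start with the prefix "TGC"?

1

Walk to "TGC"; the words in its subtree are exactly those with that prefix.
Matches: "TGCGCGG"
Count: 1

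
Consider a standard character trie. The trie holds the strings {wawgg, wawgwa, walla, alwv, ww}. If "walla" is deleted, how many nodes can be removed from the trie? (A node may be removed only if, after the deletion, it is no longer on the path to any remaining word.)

Walk "walla" from the leaf back toward the root, removing each node that no remaining word uses.
The suffix "lla" (3 nodes) is used only by "walla"; the node for "wa" still has the child "w", so pruning stops there.
Nodes removed: 3

3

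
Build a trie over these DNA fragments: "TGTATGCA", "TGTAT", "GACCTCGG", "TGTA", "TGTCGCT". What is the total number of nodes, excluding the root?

20

Count nodes per top-level branch (shared prefixes stored once):
  'G'-branch (GACCTCGG): 8 nodes
  'T'-branch (TGTA, TGTAT, TGTATGCA, TGTCGCT): 12 nodes
Sum: 20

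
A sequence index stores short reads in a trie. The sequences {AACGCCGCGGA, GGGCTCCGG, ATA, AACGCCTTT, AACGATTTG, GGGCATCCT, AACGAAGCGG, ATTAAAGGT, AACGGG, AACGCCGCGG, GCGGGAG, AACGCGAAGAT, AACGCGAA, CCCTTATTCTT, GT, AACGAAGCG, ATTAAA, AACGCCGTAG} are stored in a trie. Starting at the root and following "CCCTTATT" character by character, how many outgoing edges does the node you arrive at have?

Walk "CCCTTATT" from the root, arriving at one node.
Distinct next characters after "CCCTTATT": C.
That node has 1 child edge.

1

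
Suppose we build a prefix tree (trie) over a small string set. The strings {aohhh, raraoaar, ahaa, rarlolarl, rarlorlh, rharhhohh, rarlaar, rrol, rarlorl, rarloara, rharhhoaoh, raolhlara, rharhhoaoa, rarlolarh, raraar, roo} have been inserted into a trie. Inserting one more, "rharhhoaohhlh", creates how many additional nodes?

3

"rharhhoaoh" is already a path in the trie; the remaining "hlh" must be added.
New nodes needed: |"rharhhoaohhlh"| − 10 = 13 − 10 = 3.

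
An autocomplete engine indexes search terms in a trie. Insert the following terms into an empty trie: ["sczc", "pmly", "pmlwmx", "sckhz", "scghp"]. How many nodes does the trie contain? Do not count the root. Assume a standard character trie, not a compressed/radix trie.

17

Count nodes per top-level branch (shared prefixes stored once):
  'p'-branch (pmlwmx, pmly): 7 nodes
  's'-branch (scghp, sckhz, sczc): 10 nodes
Sum: 17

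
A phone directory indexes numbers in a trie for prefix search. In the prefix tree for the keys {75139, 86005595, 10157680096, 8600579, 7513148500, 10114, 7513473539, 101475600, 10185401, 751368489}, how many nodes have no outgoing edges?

10

A leaf is a node with no children — equivalently, the end of a word that is not a proper prefix of any other stored word.
Those words: "10114", "101475600", "10157680096", "10185401", "7513148500", "7513473539", "751368489", "75139", "86005595", "8600579"
Leaf count: 10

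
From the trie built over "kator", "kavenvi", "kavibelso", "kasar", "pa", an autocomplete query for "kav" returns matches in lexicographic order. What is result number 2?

Words with prefix "kav", in lexicographic order: "kavenvi", "kavibelso"
Position 2: kavibelso

kavibelso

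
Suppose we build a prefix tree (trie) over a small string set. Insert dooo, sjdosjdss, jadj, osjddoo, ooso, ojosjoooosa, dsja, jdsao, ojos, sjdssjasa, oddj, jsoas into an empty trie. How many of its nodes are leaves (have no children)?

A leaf is a node with no children — equivalently, the end of a word that is not a proper prefix of any other stored word.
Those words: "dooo", "dsja", "jadj", "jdsao", "jsoas", "oddj", "ojosjoooosa", "ooso", "osjddoo", "sjdosjdss", "sjdssjasa"
Leaf count: 11

11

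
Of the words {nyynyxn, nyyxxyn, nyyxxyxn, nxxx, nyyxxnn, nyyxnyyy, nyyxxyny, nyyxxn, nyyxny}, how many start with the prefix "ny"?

Traverse to the node for "ny", then collect every word in that subtree.
Words under "ny": nyynyxn, nyyxny, nyyxnyyy, nyyxxn, nyyxxnn, nyyxxyn, nyyxxyny, nyyxxyxn
Count: 8

8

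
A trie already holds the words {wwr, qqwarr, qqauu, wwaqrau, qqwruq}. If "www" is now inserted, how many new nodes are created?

1

The longest prefix of "www" already in the trie is "ww" (length 2).
New nodes needed: |"www"| − 2 = 3 − 2 = 1.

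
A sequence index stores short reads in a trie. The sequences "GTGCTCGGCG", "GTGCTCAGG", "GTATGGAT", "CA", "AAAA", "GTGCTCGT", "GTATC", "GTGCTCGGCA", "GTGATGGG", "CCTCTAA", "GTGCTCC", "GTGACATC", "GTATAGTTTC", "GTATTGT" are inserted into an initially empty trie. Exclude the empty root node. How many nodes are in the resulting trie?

53

Count nodes per top-level branch (shared prefixes stored once):
  'A'-branch (AAAA): 4 nodes
  'C'-branch (CA, CCTCTAA): 8 nodes
  'G'-branch (GTATAGTTTC, GTATC, GTATGGAT, GTATTGT, GTGACATC, GTGATGGG, GTGCTCAGG, GTGCTCC, GTGCTCGGCA, GTGCTCGGCG, GTGCTCGT): 41 nodes
Sum: 53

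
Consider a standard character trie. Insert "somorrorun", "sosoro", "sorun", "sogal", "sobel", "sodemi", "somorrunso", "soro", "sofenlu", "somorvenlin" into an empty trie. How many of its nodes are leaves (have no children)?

10

A leaf is a node with no children — equivalently, the end of a word that is not a proper prefix of any other stored word.
Those words: "sobel", "sodemi", "sofenlu", "sogal", "somorrorun", "somorrunso", "somorvenlin", "soro", "sorun", "sosoro"
Leaf count: 10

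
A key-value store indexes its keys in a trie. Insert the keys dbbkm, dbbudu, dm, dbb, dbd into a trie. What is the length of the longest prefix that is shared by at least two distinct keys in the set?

3

Look for the deepest trie node that still has at least two words in its subtree.
e.g. "dbb" and "dbbkm" share the prefix "dbb" of length 3; no pair shares a longer one.
Longest shared-prefix length: 3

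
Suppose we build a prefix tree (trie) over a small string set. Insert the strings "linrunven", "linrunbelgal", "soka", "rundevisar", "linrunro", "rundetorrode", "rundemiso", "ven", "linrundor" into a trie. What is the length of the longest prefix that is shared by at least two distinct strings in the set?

6

Equivalently: take the maximum, over all pairs, of their longest common prefix length.
e.g. "linrunbelgal" and "linrundor" share the prefix "linrun" of length 6; no pair shares a longer one.
Longest shared-prefix length: 6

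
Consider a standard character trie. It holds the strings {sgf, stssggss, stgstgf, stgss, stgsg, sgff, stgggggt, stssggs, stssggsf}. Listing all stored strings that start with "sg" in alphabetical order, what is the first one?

Words with prefix "sg", in lexicographic order: "sgf", "sgff"
The 1st is sgf.

sgf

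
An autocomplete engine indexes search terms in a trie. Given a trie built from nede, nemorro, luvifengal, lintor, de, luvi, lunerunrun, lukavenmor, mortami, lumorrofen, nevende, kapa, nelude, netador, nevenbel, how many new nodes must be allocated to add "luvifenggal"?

3

"luvifeng" is already a path in the trie; the remaining "gal" must be added.
So 11 − 8 = 3 new nodes.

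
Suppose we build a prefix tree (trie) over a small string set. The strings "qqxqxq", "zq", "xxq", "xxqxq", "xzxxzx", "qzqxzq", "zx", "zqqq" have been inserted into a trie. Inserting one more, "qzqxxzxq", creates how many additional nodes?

4

Walking "qzqxxzxq" from the root, the first 4 characters ("qzqx") follow existing edges; "x" is the first miss.
So 8 − 4 = 4 new nodes.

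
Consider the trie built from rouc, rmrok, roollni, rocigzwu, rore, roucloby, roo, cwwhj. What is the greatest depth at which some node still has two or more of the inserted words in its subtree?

Look for the deepest trie node that still has at least two words in its subtree.
"rouc" and "roucloby" agree on "rouc" (4 characters) before diverging; nothing deeper is shared.
Longest shared-prefix length: 4

4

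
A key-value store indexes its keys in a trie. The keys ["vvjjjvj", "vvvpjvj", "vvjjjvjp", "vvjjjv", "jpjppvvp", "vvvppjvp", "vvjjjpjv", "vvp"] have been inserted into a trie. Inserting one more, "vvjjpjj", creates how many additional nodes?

Walking "vvjjpjj" from the root, the first 4 characters ("vvjj") follow existing edges; "p" is the first miss.
Each of the 3 remaining characters creates one node.

3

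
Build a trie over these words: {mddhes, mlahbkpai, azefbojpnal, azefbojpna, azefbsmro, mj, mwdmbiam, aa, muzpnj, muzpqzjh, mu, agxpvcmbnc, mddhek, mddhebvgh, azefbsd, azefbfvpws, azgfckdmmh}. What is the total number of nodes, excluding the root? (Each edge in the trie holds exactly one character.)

75

For each word, the new-node count is its length minus the longest prefix already in the trie:
  "mddhes" → 6 new (m, d, d, h, e, s)
  "mlahbkpai" → prefix "m" already present; 8 new (l, a, h, b, k, p, a, i)
  "azefbojpnal" → 11 new (a, z, e, f, b, o, j, p, n, a, l)
  "azefbojpna" → prefix "azefbojpna" already present; 0 new (none)
  "azefbsmro" → prefix "azefb" already present; 4 new (s, m, r, o)
  "mj" → prefix "m" already present; 1 new (j)
  "mwdmbiam" → prefix "m" already present; 7 new (w, d, m, b, i, a, m)
  "aa" → prefix "a" already present; 1 new (a)
  "muzpnj" → prefix "m" already present; 5 new (u, z, p, n, j)
  "muzpqzjh" → prefix "muzp" already present; 4 new (q, z, j, h)
  "mu" → prefix "mu" already present; 0 new (none)
  "agxpvcmbnc" → prefix "a" already present; 9 new (g, x, p, v, c, m, b, n, c)
  "mddhek" → prefix "mddhe" already present; 1 new (k)
  "mddhebvgh" → prefix "mddhe" already present; 4 new (b, v, g, h)
  "azefbsd" → prefix "azefbs" already present; 1 new (d)
  "azefbfvpws" → prefix "azefb" already present; 5 new (f, v, p, w, s)
  "azgfckdmmh" → prefix "az" already present; 8 new (g, f, c, k, d, m, m, h)
Total nodes = 6 + 8 + 11 + 0 + 4 + 1 + 7 + 1 + 5 + 4 + 0 + 9 + 1 + 4 + 1 + 5 + 8 = 75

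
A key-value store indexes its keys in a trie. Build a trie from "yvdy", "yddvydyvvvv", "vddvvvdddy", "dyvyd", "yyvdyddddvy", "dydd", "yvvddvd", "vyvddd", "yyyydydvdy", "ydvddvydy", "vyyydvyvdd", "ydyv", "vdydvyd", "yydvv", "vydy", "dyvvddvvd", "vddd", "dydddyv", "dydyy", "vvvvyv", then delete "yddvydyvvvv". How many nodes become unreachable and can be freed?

After clearing the end-marker at "yddvydyvvvv", prune upward until reaching a node still needed by another word.
The suffix "dvydyvvvv" (9 nodes) is used only by "yddvydyvvvv"; the node for "yd" still has the child "v", so pruning stops there.
Nodes removed: 9

9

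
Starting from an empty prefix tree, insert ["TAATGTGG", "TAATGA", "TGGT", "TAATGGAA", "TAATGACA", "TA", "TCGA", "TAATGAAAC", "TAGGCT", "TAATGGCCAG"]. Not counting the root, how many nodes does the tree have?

Count nodes per top-level branch (shared prefixes stored once):
  'T'-branch (TA, TAATGA, TAATGAAAC, TAATGACA, TAATGGAA, TAATGGCCAG, TAATGTGG, TAGGCT, TCGA, TGGT): 31 nodes
Sum: 31

31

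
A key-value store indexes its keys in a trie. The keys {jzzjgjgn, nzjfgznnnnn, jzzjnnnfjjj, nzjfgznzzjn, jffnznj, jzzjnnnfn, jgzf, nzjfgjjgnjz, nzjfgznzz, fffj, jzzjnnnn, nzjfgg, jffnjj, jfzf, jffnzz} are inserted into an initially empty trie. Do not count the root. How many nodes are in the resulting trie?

For each word, the new-node count is its length minus the longest prefix already in the trie:
  "jzzjgjgn" → 8 new (j, z, z, j, g, j, g, n)
  "nzjfgznnnnn" → 11 new (n, z, j, f, g, z, n, n, n, n, n)
  "jzzjnnnfjjj" → prefix "jzzj" already present; 7 new (n, n, n, f, j, j, j)
  "nzjfgznzzjn" → prefix "nzjfgzn" already present; 4 new (z, z, j, n)
  "jffnznj" → prefix "j" already present; 6 new (f, f, n, z, n, j)
  "jzzjnnnfn" → prefix "jzzjnnnf" already present; 1 new (n)
  "jgzf" → prefix "j" already present; 3 new (g, z, f)
  "nzjfgjjgnjz" → prefix "nzjfg" already present; 6 new (j, j, g, n, j, z)
  "nzjfgznzz" → prefix "nzjfgznzz" already present; 0 new (none)
  "fffj" → 4 new (f, f, f, j)
  "jzzjnnnn" → prefix "jzzjnnn" already present; 1 new (n)
  "nzjfgg" → prefix "nzjfg" already present; 1 new (g)
  "jffnjj" → prefix "jffn" already present; 2 new (j, j)
  "jfzf" → prefix "jf" already present; 2 new (z, f)
  "jffnzz" → prefix "jffnz" already present; 1 new (z)
Total nodes = 8 + 11 + 7 + 4 + 6 + 1 + 3 + 6 + 0 + 4 + 1 + 1 + 2 + 2 + 1 = 57

57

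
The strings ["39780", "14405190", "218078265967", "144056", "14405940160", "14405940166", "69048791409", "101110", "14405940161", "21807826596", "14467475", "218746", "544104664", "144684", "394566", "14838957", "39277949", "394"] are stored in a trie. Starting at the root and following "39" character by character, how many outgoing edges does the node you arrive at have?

Follow the path "39" to its node, then look at its outgoing edges.
Distinct next characters after "39": 2, 4, 7.
That node has 3 child edges.

3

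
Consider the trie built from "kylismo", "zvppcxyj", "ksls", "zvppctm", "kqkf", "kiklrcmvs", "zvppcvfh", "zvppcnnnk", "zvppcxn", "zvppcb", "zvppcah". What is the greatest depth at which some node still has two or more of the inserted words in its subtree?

6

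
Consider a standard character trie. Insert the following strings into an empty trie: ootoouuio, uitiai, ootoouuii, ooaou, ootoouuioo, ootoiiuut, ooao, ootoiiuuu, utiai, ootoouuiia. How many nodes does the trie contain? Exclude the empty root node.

31

Count nodes per top-level branch (shared prefixes stored once):
  'o'-branch (ooao, ooaou, ootoiiuut, ootoiiuuu, ootoouuii, ootoouuiia, ootoouuio, ootoouuioo): 21 nodes
  'u'-branch (uitiai, utiai): 10 nodes
Sum: 31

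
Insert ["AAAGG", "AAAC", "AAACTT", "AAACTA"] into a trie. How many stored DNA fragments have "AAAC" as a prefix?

Traverse to the node for "AAAC", then collect every word in that subtree.
Words under "AAAC": AAAC, AAACTA, AAACTT
Count: 3

3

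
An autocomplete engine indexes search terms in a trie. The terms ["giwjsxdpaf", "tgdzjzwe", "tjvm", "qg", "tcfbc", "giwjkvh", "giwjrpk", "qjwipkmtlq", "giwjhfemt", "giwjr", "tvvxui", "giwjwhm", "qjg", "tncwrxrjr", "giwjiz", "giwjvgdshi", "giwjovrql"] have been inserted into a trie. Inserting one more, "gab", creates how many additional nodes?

The longest prefix of "gab" already in the trie is "g" (length 1).
So 3 − 1 = 2 new nodes.

2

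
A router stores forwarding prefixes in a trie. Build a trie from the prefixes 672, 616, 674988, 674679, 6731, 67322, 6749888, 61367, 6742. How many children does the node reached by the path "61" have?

2

Follow the path "61" to its node, then look at its outgoing edges.
Distinct next characters after "61": 3, 6.
That node has 2 child edges.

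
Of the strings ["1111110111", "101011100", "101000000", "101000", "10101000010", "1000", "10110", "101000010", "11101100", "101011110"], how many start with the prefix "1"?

10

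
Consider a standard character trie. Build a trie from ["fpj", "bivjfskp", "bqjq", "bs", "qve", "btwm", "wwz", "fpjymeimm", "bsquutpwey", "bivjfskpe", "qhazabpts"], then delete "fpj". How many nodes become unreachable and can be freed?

After clearing the end-marker at "fpj", prune upward until reaching a node still needed by another word.
Every node on "fpj" is still needed (e.g. by "fpjymeimm"), so nothing is freed.
Nodes removed: 0

0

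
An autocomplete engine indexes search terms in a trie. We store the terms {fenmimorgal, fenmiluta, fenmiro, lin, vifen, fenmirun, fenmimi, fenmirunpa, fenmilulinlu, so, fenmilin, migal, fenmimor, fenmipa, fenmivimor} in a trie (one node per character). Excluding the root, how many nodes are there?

For each word, the new-node count is its length minus the longest prefix already in the trie:
  "fenmimorgal" → 11 new (f, e, n, m, i, m, o, r, g, a, l)
  "fenmiluta" → prefix "fenmi" already present; 4 new (l, u, t, a)
  "fenmiro" → prefix "fenmi" already present; 2 new (r, o)
  "lin" → 3 new (l, i, n)
  "vifen" → 5 new (v, i, f, e, n)
  "fenmirun" → prefix "fenmir" already present; 2 new (u, n)
  "fenmimi" → prefix "fenmim" already present; 1 new (i)
  "fenmirunpa" → prefix "fenmirun" already present; 2 new (p, a)
  "fenmilulinlu" → prefix "fenmilu" already present; 5 new (l, i, n, l, u)
  "so" → 2 new (s, o)
  "fenmilin" → prefix "fenmil" already present; 2 new (i, n)
  "migal" → 5 new (m, i, g, a, l)
  "fenmimor" → prefix "fenmimor" already present; 0 new (none)
  "fenmipa" → prefix "fenmi" already present; 2 new (p, a)
  "fenmivimor" → prefix "fenmi" already present; 5 new (v, i, m, o, r)
Total nodes = 11 + 4 + 2 + 3 + 5 + 2 + 1 + 2 + 5 + 2 + 2 + 5 + 0 + 2 + 5 = 51

51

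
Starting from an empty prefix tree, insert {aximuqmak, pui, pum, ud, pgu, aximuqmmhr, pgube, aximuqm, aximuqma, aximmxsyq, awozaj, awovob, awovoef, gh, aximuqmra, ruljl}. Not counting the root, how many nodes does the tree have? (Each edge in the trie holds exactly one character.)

46

Insert word by word; a character creates a node only if that edge doesn't already exist:
  "aximuqmak" → 9 new (a, x, i, m, u, q, m, a, k)
  "pui" → 3 new (p, u, i)
  "pum" → prefix "pu" already present; 1 new (m)
  "ud" → 2 new (u, d)
  "pgu" → prefix "p" already present; 2 new (g, u)
  "aximuqmmhr" → prefix "aximuqm" already present; 3 new (m, h, r)
  "pgube" → prefix "pgu" already present; 2 new (b, e)
  "aximuqm" → prefix "aximuqm" already present; 0 new (none)
  "aximuqma" → prefix "aximuqma" already present; 0 new (none)
  "aximmxsyq" → prefix "axim" already present; 5 new (m, x, s, y, q)
  "awozaj" → prefix "a" already present; 5 new (w, o, z, a, j)
  "awovob" → prefix "awo" already present; 3 new (v, o, b)
  "awovoef" → prefix "awovo" already present; 2 new (e, f)
  "gh" → 2 new (g, h)
  "aximuqmra" → prefix "aximuqm" already present; 2 new (r, a)
  "ruljl" → 5 new (r, u, l, j, l)
Total nodes = 9 + 3 + 1 + 2 + 2 + 3 + 2 + 0 + 0 + 5 + 5 + 3 + 2 + 2 + 2 + 5 = 46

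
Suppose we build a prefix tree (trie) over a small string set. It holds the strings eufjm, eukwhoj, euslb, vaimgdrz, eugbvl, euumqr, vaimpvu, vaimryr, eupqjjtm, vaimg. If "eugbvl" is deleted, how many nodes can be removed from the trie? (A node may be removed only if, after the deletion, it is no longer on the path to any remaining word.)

4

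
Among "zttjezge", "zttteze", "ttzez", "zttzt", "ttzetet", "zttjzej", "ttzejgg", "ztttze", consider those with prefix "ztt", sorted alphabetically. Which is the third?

Words with prefix "ztt", in lexicographic order: "zttjezge", "zttjzej", "zttteze", "ztttze", "zttzt"
The 3rd is zttteze.

zttteze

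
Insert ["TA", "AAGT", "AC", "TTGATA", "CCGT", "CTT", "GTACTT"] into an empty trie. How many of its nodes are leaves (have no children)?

A leaf is a node with no children — equivalently, the end of a word that is not a proper prefix of any other stored word.
Those words: "AAGT", "AC", "CCGT", "CTT", "GTACTT", "TA", "TTGATA"
Leaf count: 7

7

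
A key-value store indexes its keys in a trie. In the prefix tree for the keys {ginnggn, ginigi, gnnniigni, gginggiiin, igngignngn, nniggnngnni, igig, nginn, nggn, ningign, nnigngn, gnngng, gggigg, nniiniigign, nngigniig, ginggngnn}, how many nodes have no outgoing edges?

Leaves are exactly the stored words that no other stored word extends.
Those words: "gggigg", "gginggiiin", "ginggngnn", "ginigi", "ginnggn", "gnngng", "gnnniigni", "igig", "igngignngn", "nggn", "nginn", "ningign", "nngigniig", "nniggnngnni", "nnigngn", "nniiniigign"
Leaf count: 16

16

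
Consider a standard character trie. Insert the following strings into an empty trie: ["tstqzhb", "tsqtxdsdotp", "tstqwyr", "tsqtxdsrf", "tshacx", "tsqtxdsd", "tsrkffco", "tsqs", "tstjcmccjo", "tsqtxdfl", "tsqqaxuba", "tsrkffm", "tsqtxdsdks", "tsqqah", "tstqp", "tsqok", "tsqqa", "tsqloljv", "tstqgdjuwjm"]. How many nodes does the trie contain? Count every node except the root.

For each word, the new-node count is its length minus the longest prefix already in the trie:
  "tstqzhb" → 7 new (t, s, t, q, z, h, b)
  "tsqtxdsdotp" → prefix "ts" already present; 9 new (q, t, x, d, s, d, o, t, p)
  "tstqwyr" → prefix "tstq" already present; 3 new (w, y, r)
  "tsqtxdsrf" → prefix "tsqtxds" already present; 2 new (r, f)
  "tshacx" → prefix "ts" already present; 4 new (h, a, c, x)
  "tsqtxdsd" → prefix "tsqtxdsd" already present; 0 new (none)
  "tsrkffco" → prefix "ts" already present; 6 new (r, k, f, f, c, o)
  "tsqs" → prefix "tsq" already present; 1 new (s)
  "tstjcmccjo" → prefix "tst" already present; 7 new (j, c, m, c, c, j, o)
  "tsqtxdfl" → prefix "tsqtxd" already present; 2 new (f, l)
  "tsqqaxuba" → prefix "tsq" already present; 6 new (q, a, x, u, b, a)
  "tsrkffm" → prefix "tsrkff" already present; 1 new (m)
  "tsqtxdsdks" → prefix "tsqtxdsd" already present; 2 new (k, s)
  "tsqqah" → prefix "tsqqa" already present; 1 new (h)
  "tstqp" → prefix "tstq" already present; 1 new (p)
  "tsqok" → prefix "tsq" already present; 2 new (o, k)
  "tsqqa" → prefix "tsqqa" already present; 0 new (none)
  "tsqloljv" → prefix "tsq" already present; 5 new (l, o, l, j, v)
  "tstqgdjuwjm" → prefix "tstq" already present; 7 new (g, d, j, u, w, j, m)
Total nodes = 7 + 9 + 3 + 2 + 4 + 0 + 6 + 1 + 7 + 2 + 6 + 1 + 2 + 1 + 1 + 2 + 0 + 5 + 7 = 66

66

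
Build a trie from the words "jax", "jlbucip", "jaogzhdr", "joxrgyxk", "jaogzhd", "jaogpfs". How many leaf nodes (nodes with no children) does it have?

5

Leaves are exactly the stored words that no other stored word extends.
Those words: "jaogpfs", "jaogzhdr", "jax", "jlbucip", "joxrgyxk"
Leaf count: 5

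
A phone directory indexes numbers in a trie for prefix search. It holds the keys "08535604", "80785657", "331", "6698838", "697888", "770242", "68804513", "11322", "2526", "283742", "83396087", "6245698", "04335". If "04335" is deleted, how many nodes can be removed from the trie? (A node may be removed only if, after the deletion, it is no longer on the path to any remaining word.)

4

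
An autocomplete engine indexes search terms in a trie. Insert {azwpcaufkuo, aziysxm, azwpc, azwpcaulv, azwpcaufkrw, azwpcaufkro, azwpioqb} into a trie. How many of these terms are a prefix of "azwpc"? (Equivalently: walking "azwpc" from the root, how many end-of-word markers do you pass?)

1

Walk "azwpc" from the root; an end-of-word marker is hit whenever a stored word is a prefix of "azwpc".
Prefixes of the query that are stored words: "azwpc"
Count: 1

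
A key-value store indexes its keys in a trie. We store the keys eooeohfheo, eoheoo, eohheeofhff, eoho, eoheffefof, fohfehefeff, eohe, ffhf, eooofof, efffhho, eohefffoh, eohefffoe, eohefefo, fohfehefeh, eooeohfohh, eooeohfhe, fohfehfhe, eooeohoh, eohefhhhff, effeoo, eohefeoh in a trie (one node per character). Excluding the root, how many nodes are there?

Count nodes per top-level branch (shared prefixes stored once):
  'e'-branch (effeoo, efffhho, eohe, eohefefo, eohefeoh, eoheffefof, eohefffoe, eohefffoh, eohefhhhff, eoheoo, eohheeofhff, eoho, eooeohfhe, eooeohfheo, eooeohfohh, eooeohoh, eooofof): 61 nodes
  'f'-branch (ffhf, fohfehefeff, fohfehefeh, fohfehfhe): 18 nodes
Sum: 79

79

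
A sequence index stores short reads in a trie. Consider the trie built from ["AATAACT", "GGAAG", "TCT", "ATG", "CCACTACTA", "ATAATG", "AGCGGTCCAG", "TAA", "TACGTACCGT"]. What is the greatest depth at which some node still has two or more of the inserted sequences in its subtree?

2

Look for the deepest trie node that still has at least two words in its subtree.
e.g. "ATAATG" and "ATG" share the prefix "AT" of length 2; no pair shares a longer one.
Longest shared-prefix length: 2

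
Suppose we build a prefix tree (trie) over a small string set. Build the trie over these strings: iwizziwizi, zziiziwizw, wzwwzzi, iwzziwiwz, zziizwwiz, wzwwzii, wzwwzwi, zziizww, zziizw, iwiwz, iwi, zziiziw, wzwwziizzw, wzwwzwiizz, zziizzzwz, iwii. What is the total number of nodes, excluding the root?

For each word, the new-node count is its length minus the longest prefix already in the trie:
  "iwizziwizi" → 10 new (i, w, i, z, z, i, w, i, z, i)
  "zziiziwizw" → 10 new (z, z, i, i, z, i, w, i, z, w)
  "wzwwzzi" → 7 new (w, z, w, w, z, z, i)
  "iwzziwiwz" → prefix "iw" already present; 7 new (z, z, i, w, i, w, z)
  "zziizwwiz" → prefix "zziiz" already present; 4 new (w, w, i, z)
  "wzwwzii" → prefix "wzwwz" already present; 2 new (i, i)
  "wzwwzwi" → prefix "wzwwz" already present; 2 new (w, i)
  "zziizww" → prefix "zziizww" already present; 0 new (none)
  "zziizw" → prefix "zziizw" already present; 0 new (none)
  "iwiwz" → prefix "iwi" already present; 2 new (w, z)
  "iwi" → prefix "iwi" already present; 0 new (none)
  "zziiziw" → prefix "zziiziw" already present; 0 new (none)
  "wzwwziizzw" → prefix "wzwwzii" already present; 3 new (z, z, w)
  "wzwwzwiizz" → prefix "wzwwzwi" already present; 3 new (i, z, z)
  "zziizzzwz" → prefix "zziiz" already present; 4 new (z, z, w, z)
  "iwii" → prefix "iwi" already present; 1 new (i)
Total nodes = 10 + 10 + 7 + 7 + 4 + 2 + 2 + 0 + 0 + 2 + 0 + 0 + 3 + 3 + 4 + 1 = 55

55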